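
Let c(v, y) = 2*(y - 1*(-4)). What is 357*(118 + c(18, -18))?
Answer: 32130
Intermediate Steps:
c(v, y) = 8 + 2*y (c(v, y) = 2*(y + 4) = 2*(4 + y) = 8 + 2*y)
357*(118 + c(18, -18)) = 357*(118 + (8 + 2*(-18))) = 357*(118 + (8 - 36)) = 357*(118 - 28) = 357*90 = 32130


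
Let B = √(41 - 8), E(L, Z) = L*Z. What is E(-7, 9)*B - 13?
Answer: -13 - 63*√33 ≈ -374.91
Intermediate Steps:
B = √33 ≈ 5.7446
E(-7, 9)*B - 13 = (-7*9)*√33 - 13 = -63*√33 - 13 = -13 - 63*√33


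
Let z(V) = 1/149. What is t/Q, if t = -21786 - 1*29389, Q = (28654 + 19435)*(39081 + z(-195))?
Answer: -1525015/56005122646 ≈ -2.7230e-5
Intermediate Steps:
z(V) = 1/149
Q = 280025613230/149 (Q = (28654 + 19435)*(39081 + 1/149) = 48089*(5823070/149) = 280025613230/149 ≈ 1.8794e+9)
t = -51175 (t = -21786 - 29389 = -51175)
t/Q = -51175/280025613230/149 = -51175*149/280025613230 = -1525015/56005122646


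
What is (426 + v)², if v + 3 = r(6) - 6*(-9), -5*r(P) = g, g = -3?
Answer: 5702544/25 ≈ 2.2810e+5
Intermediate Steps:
r(P) = ⅗ (r(P) = -⅕*(-3) = ⅗)
v = 258/5 (v = -3 + (⅗ - 6*(-9)) = -3 + (⅗ + 54) = -3 + 273/5 = 258/5 ≈ 51.600)
(426 + v)² = (426 + 258/5)² = (2388/5)² = 5702544/25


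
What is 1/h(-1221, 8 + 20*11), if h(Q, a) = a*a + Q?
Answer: 1/50763 ≈ 1.9699e-5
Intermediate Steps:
h(Q, a) = Q + a² (h(Q, a) = a² + Q = Q + a²)
1/h(-1221, 8 + 20*11) = 1/(-1221 + (8 + 20*11)²) = 1/(-1221 + (8 + 220)²) = 1/(-1221 + 228²) = 1/(-1221 + 51984) = 1/50763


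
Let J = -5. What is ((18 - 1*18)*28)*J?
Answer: 0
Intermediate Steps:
((18 - 1*18)*28)*J = ((18 - 1*18)*28)*(-5) = ((18 - 18)*28)*(-5) = (0*28)*(-5) = 0*(-5) = 0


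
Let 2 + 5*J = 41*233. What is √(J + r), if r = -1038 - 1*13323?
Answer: I*√311270/5 ≈ 111.58*I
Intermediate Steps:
r = -14361 (r = -1038 - 13323 = -14361)
J = 9551/5 (J = -⅖ + (41*233)/5 = -⅖ + (⅕)*9553 = -⅖ + 9553/5 = 9551/5 ≈ 1910.2)
√(J + r) = √(9551/5 - 14361) = √(-62254/5) = I*√311270/5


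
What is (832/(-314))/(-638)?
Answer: 208/50083 ≈ 0.0041531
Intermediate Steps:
(832/(-314))/(-638) = (832*(-1/314))*(-1/638) = -416/157*(-1/638) = 208/50083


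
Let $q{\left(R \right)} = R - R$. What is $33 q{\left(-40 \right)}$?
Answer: $0$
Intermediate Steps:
$q{\left(R \right)} = 0$
$33 q{\left(-40 \right)} = 33 \cdot 0 = 0$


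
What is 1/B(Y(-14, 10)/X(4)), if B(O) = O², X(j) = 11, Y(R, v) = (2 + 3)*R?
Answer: 121/4900 ≈ 0.024694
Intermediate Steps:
Y(R, v) = 5*R
1/B(Y(-14, 10)/X(4)) = 1/(((5*(-14))/11)²) = 1/((-70*1/11)²) = 1/((-70/11)²) = 1/(4900/121) = 121/4900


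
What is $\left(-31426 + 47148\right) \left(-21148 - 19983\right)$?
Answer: $-646661582$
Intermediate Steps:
$\left(-31426 + 47148\right) \left(-21148 - 19983\right) = 15722 \left(-41131\right) = -646661582$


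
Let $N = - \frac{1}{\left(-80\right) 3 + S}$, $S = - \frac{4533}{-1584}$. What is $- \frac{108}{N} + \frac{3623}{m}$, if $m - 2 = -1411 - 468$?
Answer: $- \frac{2115315049}{82588} \approx -25613.0$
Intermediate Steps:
$m = -1877$ ($m = 2 - 1879 = -1877$)
$S = \frac{1511}{528}$ ($S = \left(-4533\right) \left(- \frac{1}{1584}\right) = \frac{1511}{528} \approx 2.8617$)
$N = \frac{528}{125209}$ ($N = - \frac{1}{\left(-80\right) 3 + \frac{1511}{528}} = - \frac{1}{-240 + \frac{1511}{528}} = - \frac{1}{- \frac{125209}{528}} = \left(-1\right) \left(- \frac{528}{125209}\right) = \frac{528}{125209} \approx 0.0042169$)
$- \frac{108}{N} + \frac{3623}{m} = - \frac{108}{\frac{528}{125209}} + \frac{3623}{-1877} = \left(-108\right) \frac{125209}{528} + 3623 \left(- \frac{1}{1877}\right) = - \frac{1126881}{44} - \frac{3623}{1877} = - \frac{2115315049}{82588}$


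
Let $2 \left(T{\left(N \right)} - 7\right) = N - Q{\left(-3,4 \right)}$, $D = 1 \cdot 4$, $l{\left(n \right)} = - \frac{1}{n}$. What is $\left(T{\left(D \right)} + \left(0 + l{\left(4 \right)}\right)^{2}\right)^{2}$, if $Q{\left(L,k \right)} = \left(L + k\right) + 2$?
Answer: $\frac{14641}{256} \approx 57.191$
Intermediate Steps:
$D = 4$
$Q{\left(L,k \right)} = 2 + L + k$
$T{\left(N \right)} = \frac{11}{2} + \frac{N}{2}$ ($T{\left(N \right)} = 7 + \frac{N - \left(2 - 3 + 4\right)}{2} = 7 + \frac{N - 3}{2} = 7 + \frac{-3 + N}{2} = 7 + \left(- \frac{3}{2} + \frac{N}{2}\right) = \frac{11}{2} + \frac{N}{2}$)
$\left(T{\left(D \right)} + \left(0 + l{\left(4 \right)}\right)^{2}\right)^{2} = \left(\left(\frac{11}{2} + \frac{1}{2} \cdot 4\right) + \left(0 - \frac{1}{4}\right)^{2}\right)^{2} = \left(\left(\frac{11}{2} + 2\right) + \left(0 - \frac{1}{4}\right)^{2}\right)^{2} = \left(\frac{15}{2} + \left(0 - \frac{1}{4}\right)^{2}\right)^{2} = \left(\frac{15}{2} + \left(- \frac{1}{4}\right)^{2}\right)^{2} = \left(\frac{15}{2} + \frac{1}{16}\right)^{2} = \left(\frac{121}{16}\right)^{2} = \frac{14641}{256}$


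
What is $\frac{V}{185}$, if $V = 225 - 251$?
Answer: $- \frac{26}{185} \approx -0.14054$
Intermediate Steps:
$V = -26$
$\frac{V}{185} = - \frac{26}{185}$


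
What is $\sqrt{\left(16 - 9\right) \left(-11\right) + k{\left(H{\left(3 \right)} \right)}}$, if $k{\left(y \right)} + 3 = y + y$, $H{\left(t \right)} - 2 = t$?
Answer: $i \sqrt{70} \approx 8.3666 i$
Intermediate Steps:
$H{\left(t \right)} = 2 + t$
$k{\left(y \right)} = -3 + 2 y$ ($k{\left(y \right)} = -3 + \left(y + y\right) = -3 + 2 y$)
$\sqrt{\left(16 - 9\right) \left(-11\right) + k{\left(H{\left(3 \right)} \right)}} = \sqrt{\left(16 - 9\right) \left(-11\right) - \left(3 - 2 \left(2 + 3\right)\right)} = \sqrt{7 \left(-11\right) + \left(-3 + 2 \cdot 5\right)} = \sqrt{-77 + \left(-3 + 10\right)} = \sqrt{-77 + 7} = \sqrt{-70} = i \sqrt{70}$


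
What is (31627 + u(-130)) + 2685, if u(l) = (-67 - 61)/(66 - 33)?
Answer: 1132168/33 ≈ 34308.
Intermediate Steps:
u(l) = -128/33
(31627 + u(-130)) + 2685 = (31627 - 128/33) + 2685 = 1043563/33 + 2685 = 1132168/33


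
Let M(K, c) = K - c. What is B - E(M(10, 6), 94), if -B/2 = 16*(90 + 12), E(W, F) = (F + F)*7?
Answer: -4580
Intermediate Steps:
E(W, F) = 14*F (E(W, F) = (2*F)*7 = 14*F)
B = -3264 (B = -32*(90 + 12) = -32*102 = -2*1632 = -3264)
B - E(M(10, 6), 94) = -3264 - 14*94 = -3264 - 1*1316 = -3264 - 1316 = -4580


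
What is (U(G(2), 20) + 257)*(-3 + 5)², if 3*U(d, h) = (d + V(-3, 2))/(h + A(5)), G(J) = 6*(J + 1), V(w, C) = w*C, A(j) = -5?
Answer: 15436/15 ≈ 1029.1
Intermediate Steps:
V(w, C) = C*w
G(J) = 6 + 6*J (G(J) = 6*(1 + J) = 6 + 6*J)
U(d, h) = (-6 + d)/(3*(-5 + h)) (U(d, h) = ((d + 2*(-3))/(h - 5))/3 = ((d - 6)/(-5 + h))/3 = ((-6 + d)/(-5 + h))/3 = (-6 + d)/(3*(-5 + h)))
(U(G(2), 20) + 257)*(-3 + 5)² = ((-6 + (6 + 6*2))/(3*(-5 + 20)) + 257)*(-3 + 5)² = ((⅓)*(-6 + (6 + 12))/15 + 257)*2² = ((⅓)*(1/15)*(-6 + 18) + 257)*4 = ((⅓)*(1/15)*12 + 257)*4 = (4/15 + 257)*4 = (3859/15)*4 = 15436/15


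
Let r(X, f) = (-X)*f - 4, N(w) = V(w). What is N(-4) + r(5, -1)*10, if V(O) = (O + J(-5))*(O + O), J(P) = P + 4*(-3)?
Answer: 178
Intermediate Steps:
J(P) = -12 + P (J(P) = P - 12 = -12 + P)
V(O) = 2*O*(-17 + O) (V(O) = (O + (-12 - 5))*(O + O) = (O - 17)*(2*O) = (-17 + O)*(2*O) = 2*O*(-17 + O))
N(w) = 2*w*(-17 + w)
r(X, f) = -4 - X*f (r(X, f) = -X*f - 4 = -4 - X*f)
N(-4) + r(5, -1)*10 = 2*(-4)*(-17 - 4) + (-4 - 1*5*(-1))*10 = 2*(-4)*(-21) + (-4 + 5)*10 = 168 + 1*10 = 168 + 10 = 178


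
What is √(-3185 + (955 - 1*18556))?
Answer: I*√20786 ≈ 144.17*I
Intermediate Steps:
√(-3185 + (955 - 1*18556)) = √(-3185 + (955 - 18556)) = √(-3185 - 17601) = √(-20786) = I*√20786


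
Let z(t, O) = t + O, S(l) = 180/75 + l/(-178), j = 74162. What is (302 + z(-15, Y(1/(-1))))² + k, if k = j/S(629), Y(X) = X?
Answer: 16527984/1009 ≈ 16381.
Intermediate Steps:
S(l) = 12/5 - l/178 (S(l) = 180*(1/75) + l*(-1/178) = 12/5 - l/178)
z(t, O) = O + t
k = -66004180/1009 (k = 74162/(12/5 - 1/178*629) = 74162/(12/5 - 629/178) = 74162/(-1009/890) = 74162*(-890/1009) = -66004180/1009 ≈ -65415.)
(302 + z(-15, Y(1/(-1))))² + k = (302 + (1/(-1) - 15))² - 66004180/1009 = (302 + (-1 - 15))² - 66004180/1009 = (302 - 16)² - 66004180/1009 = 286² - 66004180/1009 = 81796 - 66004180/1009 = 16527984/1009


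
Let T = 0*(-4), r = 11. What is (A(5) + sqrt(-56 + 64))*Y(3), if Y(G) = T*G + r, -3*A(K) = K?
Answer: -55/3 + 22*sqrt(2) ≈ 12.779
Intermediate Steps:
A(K) = -K/3
T = 0
Y(G) = 11 (Y(G) = 0*G + 11 = 0 + 11 = 11)
(A(5) + sqrt(-56 + 64))*Y(3) = (-1/3*5 + sqrt(-56 + 64))*11 = (-5/3 + sqrt(8))*11 = (-5/3 + 2*sqrt(2))*11 = -55/3 + 22*sqrt(2)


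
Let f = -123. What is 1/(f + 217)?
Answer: 1/94 ≈ 0.010638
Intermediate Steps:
1/(f + 217) = 1/(-123 + 217) = 1/94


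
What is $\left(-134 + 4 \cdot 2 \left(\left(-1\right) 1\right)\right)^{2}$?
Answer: $20164$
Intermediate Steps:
$\left(-134 + 4 \cdot 2 \left(\left(-1\right) 1\right)\right)^{2} = \left(-134 + 8 \left(-1\right)\right)^{2} = \left(-134 - 8\right)^{2} = \left(-142\right)^{2} = 20164$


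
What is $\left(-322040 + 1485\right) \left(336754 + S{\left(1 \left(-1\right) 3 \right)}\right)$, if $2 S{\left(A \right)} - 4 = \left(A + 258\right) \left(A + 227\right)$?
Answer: $-117103870380$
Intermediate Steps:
$S{\left(A \right)} = 2 + \frac{\left(227 + A\right) \left(258 + A\right)}{2}$ ($S{\left(A \right)} = 2 + \frac{\left(A + 258\right) \left(A + 227\right)}{2} = 2 + \frac{\left(258 + A\right) \left(227 + A\right)}{2} = 2 + \frac{\left(227 + A\right) \left(258 + A\right)}{2}$)
$\left(-322040 + 1485\right) \left(336754 + S{\left(1 \left(-1\right) 3 \right)}\right) = \left(-322040 + 1485\right) \left(336754 + \left(29285 + \frac{\left(1 \left(-1\right) 3\right)^{2}}{2} + \frac{485 \cdot 1 \left(-1\right) 3}{2}\right)\right) = - 320555 \left(336754 + \left(29285 + \frac{\left(\left(-1\right) 3\right)^{2}}{2} + \frac{485 \left(\left(-1\right) 3\right)}{2}\right)\right) = - 320555 \left(336754 + \left(29285 + \frac{\left(-3\right)^{2}}{2} + \frac{485}{2} \left(-3\right)\right)\right) = - 320555 \left(336754 + \left(29285 + \frac{1}{2} \cdot 9 - \frac{1455}{2}\right)\right) = - 320555 \left(336754 + \left(29285 + \frac{9}{2} - \frac{1455}{2}\right)\right) = - 320555 \left(336754 + 28562\right) = \left(-320555\right) 365316 = -117103870380$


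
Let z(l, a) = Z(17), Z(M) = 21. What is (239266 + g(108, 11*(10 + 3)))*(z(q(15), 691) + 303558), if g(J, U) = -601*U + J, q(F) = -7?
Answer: 46578429549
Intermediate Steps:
g(J, U) = J - 601*U
z(l, a) = 21
(239266 + g(108, 11*(10 + 3)))*(z(q(15), 691) + 303558) = (239266 + (108 - 6611*(10 + 3)))*(21 + 303558) = (239266 + (108 - 6611*13))*303579 = (239266 + (108 - 601*143))*303579 = (239266 + (108 - 85943))*303579 = (239266 - 85835)*303579 = 153431*303579 = 46578429549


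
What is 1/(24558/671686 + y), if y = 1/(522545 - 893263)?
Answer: 124503045274/4551710479 ≈ 27.353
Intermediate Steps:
y = -1/370718 (y = 1/(-370718) = -1/370718 ≈ -2.6975e-6)
1/(24558/671686 + y) = 1/(24558/671686 - 1/370718) = 1/(24558*(1/671686) - 1/370718) = 1/(12279/335843 - 1/370718) = 1/(4551710479/124503045274) = 124503045274/4551710479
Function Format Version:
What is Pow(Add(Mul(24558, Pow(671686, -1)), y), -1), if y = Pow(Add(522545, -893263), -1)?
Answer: Rational(124503045274, 4551710479) ≈ 27.353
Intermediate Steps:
y = Rational(-1, 370718) (y = Pow(-370718, -1) = Rational(-1, 370718) ≈ -2.6975e-6)
Pow(Add(Mul(24558, Pow(671686, -1)), y), -1) = Pow(Add(Mul(24558, Pow(671686, -1)), Rational(-1, 370718)), -1) = Pow(Add(Mul(24558, Rational(1, 671686)), Rational(-1, 370718)), -1) = Pow(Add(Rational(12279, 335843), Rational(-1, 370718)), -1) = Pow(Rational(4551710479, 124503045274), -1) = Rational(124503045274, 4551710479)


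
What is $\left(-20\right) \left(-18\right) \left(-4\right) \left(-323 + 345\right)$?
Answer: $-31680$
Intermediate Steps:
$\left(-20\right) \left(-18\right) \left(-4\right) \left(-323 + 345\right) = 360 \left(-4\right) 22 = \left(-1440\right) 22 = -31680$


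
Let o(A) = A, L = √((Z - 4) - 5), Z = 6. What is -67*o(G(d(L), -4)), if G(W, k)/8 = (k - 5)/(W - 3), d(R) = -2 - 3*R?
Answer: -6030/13 + 3618*I*√3/13 ≈ -463.85 + 482.04*I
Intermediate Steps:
L = I*√3 (L = √((6 - 4) - 5) = √(2 - 5) = √(-3) = I*√3 ≈ 1.732*I)
G(W, k) = 8*(-5 + k)/(-3 + W) (G(W, k) = 8*((k - 5)/(W - 3)) = 8*((-5 + k)/(-3 + W)) = 8*(-5 + k)/(-3 + W))
-67*o(G(d(L), -4)) = -536*(-5 - 4)/(-3 + (-2 - 3*I*√3)) = -536*(-9)/(-3 + (-2 - 3*I*√3)) = -536*(-9)/(-5 - 3*I*√3) = -(-4824)/(-5 - 3*I*√3) = 4824/(-5 - 3*I*√3)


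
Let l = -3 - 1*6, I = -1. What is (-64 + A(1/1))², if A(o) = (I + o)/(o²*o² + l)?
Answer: 4096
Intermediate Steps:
l = -9 (l = -3 - 6 = -9)
A(o) = (-1 + o)/(-9 + o⁴) (A(o) = (-1 + o)/(o²*o² - 9) = (-1 + o)/(o⁴ - 9) = (-1 + o)/(-9 + o⁴))
(-64 + A(1/1))² = (-64 + (-1 + 1/1)/(-9 + (1/1)⁴))² = (-64 + (-1 + 1)/(-9 + 1⁴))² = (-64 + 0/(-9 + 1))² = (-64 + 0/(-8))² = (-64 - ⅛*0)² = (-64 + 0)² = (-64)² = 4096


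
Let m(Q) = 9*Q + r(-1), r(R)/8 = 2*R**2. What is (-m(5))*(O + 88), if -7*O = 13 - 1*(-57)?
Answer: -4758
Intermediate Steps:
r(R) = 16*R**2 (r(R) = 8*(2*R**2) = 16*R**2)
O = -10 (O = -(13 - 1*(-57))/7 = -(13 + 57)/7 = -1/7*70 = -10)
m(Q) = 16 + 9*Q (m(Q) = 9*Q + 16*(-1)**2 = 9*Q + 16*1 = 9*Q + 16 = 16 + 9*Q)
(-m(5))*(O + 88) = (-(16 + 9*5))*(-10 + 88) = -(16 + 45)*78 = -1*61*78 = -61*78 = -4758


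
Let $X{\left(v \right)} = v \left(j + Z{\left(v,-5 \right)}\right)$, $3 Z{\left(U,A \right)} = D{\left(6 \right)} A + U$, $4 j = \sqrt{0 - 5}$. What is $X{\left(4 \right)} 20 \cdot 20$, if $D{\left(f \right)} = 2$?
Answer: $-3200 + 400 i \sqrt{5} \approx -3200.0 + 894.43 i$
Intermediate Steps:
$j = \frac{i \sqrt{5}}{4}$ ($j = \frac{\sqrt{0 - 5}}{4} = \frac{\sqrt{-5}}{4} = \frac{i \sqrt{5}}{4} \approx 0.55902 i$)
$Z{\left(U,A \right)} = \frac{U}{3} + \frac{2 A}{3}$ ($Z{\left(U,A \right)} = \frac{2 A + U}{3} = \frac{U + 2 A}{3} = \frac{U}{3} + \frac{2 A}{3}$)
$X{\left(v \right)} = v \left(- \frac{10}{3} + \frac{v}{3} + \frac{i \sqrt{5}}{4}\right)$ ($X{\left(v \right)} = v \left(\frac{i \sqrt{5}}{4} + \left(\frac{v}{3} + \frac{2}{3} \left(-5\right)\right)\right) = v \left(\frac{i \sqrt{5}}{4} + \left(\frac{v}{3} - \frac{10}{3}\right)\right) = v \left(\frac{i \sqrt{5}}{4} + \left(- \frac{10}{3} + \frac{v}{3}\right)\right) = v \left(- \frac{10}{3} + \frac{v}{3} + \frac{i \sqrt{5}}{4}\right)$)
$X{\left(4 \right)} 20 \cdot 20 = \frac{1}{12} \cdot 4 \left(-40 + 4 \cdot 4 + 3 i \sqrt{5}\right) 20 \cdot 20 = \frac{1}{12} \cdot 4 \left(-40 + 16 + 3 i \sqrt{5}\right) 20 \cdot 20 = \frac{1}{12} \cdot 4 \left(-24 + 3 i \sqrt{5}\right) 20 \cdot 20 = \left(-8 + i \sqrt{5}\right) 20 \cdot 20 = \left(-160 + 20 i \sqrt{5}\right) 20 = -3200 + 400 i \sqrt{5}$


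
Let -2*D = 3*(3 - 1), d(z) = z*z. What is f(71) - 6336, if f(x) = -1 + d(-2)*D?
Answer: -6349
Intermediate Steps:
d(z) = z²
D = -3 (D = -3*(3 - 1)/2 = -3*2/2 = -½*6 = -3)
f(x) = -13 (f(x) = -1 + (-2)²*(-3) = -1 + 4*(-3) = -1 - 12 = -13)
f(71) - 6336 = -13 - 6336 = -6349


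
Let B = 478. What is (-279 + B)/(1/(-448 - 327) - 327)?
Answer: -154225/253426 ≈ -0.60856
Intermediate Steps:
(-279 + B)/(1/(-448 - 327) - 327) = (-279 + 478)/(1/(-448 - 327) - 327) = 199/(1/(-775) - 327) = 199/(-1/775 - 327) = 199/(-253426/775) = 199*(-775/253426) = -154225/253426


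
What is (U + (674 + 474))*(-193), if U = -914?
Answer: -45162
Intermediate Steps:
(U + (674 + 474))*(-193) = (-914 + (674 + 474))*(-193) = (-914 + 1148)*(-193) = 234*(-193) = -45162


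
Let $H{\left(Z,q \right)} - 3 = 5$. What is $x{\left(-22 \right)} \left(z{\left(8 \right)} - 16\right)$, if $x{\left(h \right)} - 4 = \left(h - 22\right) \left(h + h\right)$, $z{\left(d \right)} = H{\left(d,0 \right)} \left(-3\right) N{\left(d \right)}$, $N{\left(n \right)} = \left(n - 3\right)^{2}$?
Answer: $-1195040$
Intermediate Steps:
$H{\left(Z,q \right)} = 8$ ($H{\left(Z,q \right)} = 3 + 5 = 8$)
$N{\left(n \right)} = \left(-3 + n\right)^{2}$
$z{\left(d \right)} = - 24 \left(-3 + d\right)^{2}$ ($z{\left(d \right)} = 8 \left(-3\right) \left(-3 + d\right)^{2} = - 24 \left(-3 + d\right)^{2}$)
$x{\left(h \right)} = 4 + 2 h \left(-22 + h\right)$ ($x{\left(h \right)} = 4 + \left(h - 22\right) \left(h + h\right) = 4 + \left(-22 + h\right) 2 h = 4 + 2 h \left(-22 + h\right)$)
$x{\left(-22 \right)} \left(z{\left(8 \right)} - 16\right) = \left(4 - -968 + 2 \left(-22\right)^{2}\right) \left(- 24 \left(-3 + 8\right)^{2} - 16\right) = \left(4 + 968 + 2 \cdot 484\right) \left(- 24 \cdot 5^{2} - 16\right) = \left(4 + 968 + 968\right) \left(\left(-24\right) 25 - 16\right) = 1940 \left(-600 - 16\right) = 1940 \left(-616\right) = -1195040$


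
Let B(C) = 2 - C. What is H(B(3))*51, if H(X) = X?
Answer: -51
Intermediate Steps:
H(B(3))*51 = (2 - 1*3)*51 = (2 - 3)*51 = -1*51 = -51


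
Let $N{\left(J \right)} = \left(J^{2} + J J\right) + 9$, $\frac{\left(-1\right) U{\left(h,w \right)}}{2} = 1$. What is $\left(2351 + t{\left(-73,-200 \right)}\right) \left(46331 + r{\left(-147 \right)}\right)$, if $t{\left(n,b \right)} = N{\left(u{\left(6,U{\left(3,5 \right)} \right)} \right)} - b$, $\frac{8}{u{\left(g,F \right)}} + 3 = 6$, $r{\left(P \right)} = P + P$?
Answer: $\frac{1066585216}{9} \approx 1.1851 \cdot 10^{8}$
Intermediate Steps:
$U{\left(h,w \right)} = -2$ ($U{\left(h,w \right)} = \left(-2\right) 1 = -2$)
$r{\left(P \right)} = 2 P$
$u{\left(g,F \right)} = \frac{8}{3}$ ($u{\left(g,F \right)} = \frac{8}{-3 + 6} = \frac{8}{3}$)
$N{\left(J \right)} = 9 + 2 J^{2}$ ($N{\left(J \right)} = \left(J^{2} + J^{2}\right) + 9 = 2 J^{2} + 9 = 9 + 2 J^{2}$)
$t{\left(n,b \right)} = \frac{209}{9} - b$ ($t{\left(n,b \right)} = \left(9 + 2 \left(\frac{8}{3}\right)^{2}\right) - b = \left(9 + 2 \cdot \frac{64}{9}\right) - b = \left(9 + \frac{128}{9}\right) - b = \frac{209}{9} - b$)
$\left(2351 + t{\left(-73,-200 \right)}\right) \left(46331 + r{\left(-147 \right)}\right) = \left(2351 + \left(\frac{209}{9} - -200\right)\right) \left(46331 + 2 \left(-147\right)\right) = \left(2351 + \left(\frac{209}{9} + 200\right)\right) \left(46331 - 294\right) = \left(2351 + \frac{2009}{9}\right) 46037 = \frac{23168}{9} \cdot 46037 = \frac{1066585216}{9}$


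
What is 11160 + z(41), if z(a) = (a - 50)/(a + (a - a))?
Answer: 457551/41 ≈ 11160.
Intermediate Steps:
z(a) = (-50 + a)/a (z(a) = (-50 + a)/(a + 0) = (-50 + a)/a)
11160 + z(41) = 11160 + (-50 + 41)/41 = 11160 + (1/41)*(-9) = 11160 - 9/41 = 457551/41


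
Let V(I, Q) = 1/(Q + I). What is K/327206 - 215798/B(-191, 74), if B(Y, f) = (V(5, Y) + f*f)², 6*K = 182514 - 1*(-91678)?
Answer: 67448367648896428/509171905209146025 ≈ 0.13247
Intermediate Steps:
K = 137096/3 (K = (182514 - 1*(-91678))/6 = (182514 + 91678)/6 = (⅙)*274192 = 137096/3 ≈ 45699.)
V(I, Q) = 1/(I + Q)
B(Y, f) = (f² + 1/(5 + Y))² (B(Y, f) = (1/(5 + Y) + f*f)² = (1/(5 + Y) + f²)² = (f² + 1/(5 + Y))²)
K/327206 - 215798/B(-191, 74) = (137096/3)/327206 - 215798*(5 - 191)²/(1 + 74²*(5 - 191))² = (137096/3)*(1/327206) - 215798*34596/(1 + 5476*(-186))² = 68548/490809 - 215798*34596/(1 - 1018536)² = 68548/490809 - 215798/((-1018535)²*(1/34596)) = 68548/490809 - 215798/(1037413546225*(1/34596)) = 68548/490809 - 215798/1037413546225/34596 = 68548/490809 - 215798*34596/1037413546225 = 68548/490809 - 7465747608/1037413546225 = 67448367648896428/509171905209146025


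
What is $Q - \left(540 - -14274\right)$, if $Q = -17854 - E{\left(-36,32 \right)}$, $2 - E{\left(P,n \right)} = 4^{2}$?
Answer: $-32654$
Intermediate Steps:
$E{\left(P,n \right)} = -14$ ($E{\left(P,n \right)} = 2 - 4^{2} = 2 - 16 = -14$)
$Q = -17840$ ($Q = -17854 - -14 = -17854 + 14 = -17840$)
$Q - \left(540 - -14274\right) = -17840 - \left(540 - -14274\right) = -17840 - \left(540 + 14274\right) = -17840 - 14814 = -32654$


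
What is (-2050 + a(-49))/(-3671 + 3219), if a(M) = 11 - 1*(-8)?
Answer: 2031/452 ≈ 4.4934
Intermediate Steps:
a(M) = 19 (a(M) = 11 + 8 = 19)
(-2050 + a(-49))/(-3671 + 3219) = (-2050 + 19)/(-3671 + 3219) = -2031/(-452) = -2031*(-1/452) = 2031/452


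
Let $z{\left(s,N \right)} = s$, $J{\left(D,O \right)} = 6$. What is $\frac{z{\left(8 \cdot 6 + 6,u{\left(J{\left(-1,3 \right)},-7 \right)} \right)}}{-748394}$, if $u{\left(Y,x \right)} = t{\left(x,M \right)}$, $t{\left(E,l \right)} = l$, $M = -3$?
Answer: $- \frac{27}{374197} \approx -7.2154 \cdot 10^{-5}$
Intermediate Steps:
$u{\left(Y,x \right)} = -3$
$\frac{z{\left(8 \cdot 6 + 6,u{\left(J{\left(-1,3 \right)},-7 \right)} \right)}}{-748394} = \frac{8 \cdot 6 + 6}{-748394} = \left(48 + 6\right) \left(- \frac{1}{748394}\right) = 54 \left(- \frac{1}{748394}\right) = - \frac{27}{374197}$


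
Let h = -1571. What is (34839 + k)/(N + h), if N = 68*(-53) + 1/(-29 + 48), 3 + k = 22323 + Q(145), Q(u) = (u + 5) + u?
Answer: -545813/49162 ≈ -11.102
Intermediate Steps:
Q(u) = 5 + 2*u (Q(u) = (5 + u) + u = 5 + 2*u)
k = 22615 (k = -3 + (22323 + (5 + 2*145)) = -3 + (22323 + (5 + 290)) = -3 + (22323 + 295) = -3 + 22618 = 22615)
N = -68475/19 (N = -3604 + 1/19 = -68475/19 ≈ -3603.9)
(34839 + k)/(N + h) = (34839 + 22615)/(-68475/19 - 1571) = 57454/(-98324/19) = 57454*(-19/98324) = -545813/49162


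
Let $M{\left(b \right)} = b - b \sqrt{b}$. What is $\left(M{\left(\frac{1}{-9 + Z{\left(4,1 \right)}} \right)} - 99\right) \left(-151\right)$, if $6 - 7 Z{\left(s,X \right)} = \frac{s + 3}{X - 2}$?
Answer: $\frac{748507}{50} - \frac{1057 i \sqrt{14}}{500} \approx 14970.0 - 7.9099 i$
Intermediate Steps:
$Z{\left(s,X \right)} = \frac{6}{7} - \frac{3 + s}{7 \left(-2 + X\right)}$ ($Z{\left(s,X \right)} = \frac{6}{7} - \frac{\left(s + 3\right) \frac{1}{X - 2}}{7} = \frac{6}{7} - \frac{\left(3 + s\right) \frac{1}{-2 + X}}{7} = \frac{6}{7} - \frac{\frac{1}{-2 + X} \left(3 + s\right)}{7} = \frac{6}{7} - \frac{3 + s}{7 \left(-2 + X\right)}$)
$M{\left(b \right)} = b - b^{\frac{3}{2}}$
$\left(M{\left(\frac{1}{-9 + Z{\left(4,1 \right)}} \right)} - 99\right) \left(-151\right) = \left(\left(\frac{1}{-9 + \frac{-15 - 4 + 6 \cdot 1}{7 \left(-2 + 1\right)}} - \left(\frac{1}{-9 + \frac{-15 - 4 + 6 \cdot 1}{7 \left(-2 + 1\right)}}\right)^{\frac{3}{2}}\right) - 99\right) \left(-151\right) = \left(\left(\frac{1}{-9 + \frac{-15 - 4 + 6}{7 \left(-1\right)}} - \left(\frac{1}{-9 + \frac{-15 - 4 + 6}{7 \left(-1\right)}}\right)^{\frac{3}{2}}\right) - 99\right) \left(-151\right) = \left(\left(\frac{1}{-9 + \frac{1}{7} \left(-1\right) \left(-13\right)} - \left(\frac{1}{-9 + \frac{1}{7} \left(-1\right) \left(-13\right)}\right)^{\frac{3}{2}}\right) - 99\right) \left(-151\right) = \left(\left(\frac{1}{-9 + \frac{13}{7}} - \left(\frac{1}{-9 + \frac{13}{7}}\right)^{\frac{3}{2}}\right) - 99\right) \left(-151\right) = \left(\left(\frac{1}{- \frac{50}{7}} - \left(\frac{1}{- \frac{50}{7}}\right)^{\frac{3}{2}}\right) - 99\right) \left(-151\right) = \left(\left(- \frac{7}{50} - \left(- \frac{7}{50}\right)^{\frac{3}{2}}\right) - 99\right) \left(-151\right) = \left(\left(- \frac{7}{50} - - \frac{7 i \sqrt{14}}{500}\right) - 99\right) \left(-151\right) = \left(\left(- \frac{7}{50} + \frac{7 i \sqrt{14}}{500}\right) - 99\right) \left(-151\right) = \left(- \frac{4957}{50} + \frac{7 i \sqrt{14}}{500}\right) \left(-151\right) = \frac{748507}{50} - \frac{1057 i \sqrt{14}}{500}$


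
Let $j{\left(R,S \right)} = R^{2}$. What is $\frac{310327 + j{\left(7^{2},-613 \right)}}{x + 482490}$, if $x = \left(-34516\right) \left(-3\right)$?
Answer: $\frac{156364}{293019} \approx 0.53363$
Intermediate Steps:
$x = 103548$
$\frac{310327 + j{\left(7^{2},-613 \right)}}{x + 482490} = \frac{310327 + \left(7^{2}\right)^{2}}{103548 + 482490} = \frac{310327 + 49^{2}}{586038} = \left(310327 + 2401\right) \frac{1}{586038} = 312728 \cdot \frac{1}{586038} = \frac{156364}{293019}$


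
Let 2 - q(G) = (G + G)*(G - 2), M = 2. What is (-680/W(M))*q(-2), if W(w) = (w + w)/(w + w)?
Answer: 9520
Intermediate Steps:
W(w) = 1 (W(w) = (2*w)/((2*w)) = (2*w)*(1/(2*w)) = 1)
q(G) = 2 - 2*G*(-2 + G) (q(G) = 2 - (G + G)*(G - 2) = 2 - 2*G*(-2 + G))
(-680/W(M))*q(-2) = (-680/1)*(2 - 2*(-2)**2 + 4*(-2)) = (-680)*(2 - 2*4 - 8) = (-17*40)*(2 - 8 - 8) = -680*(-14) = 9520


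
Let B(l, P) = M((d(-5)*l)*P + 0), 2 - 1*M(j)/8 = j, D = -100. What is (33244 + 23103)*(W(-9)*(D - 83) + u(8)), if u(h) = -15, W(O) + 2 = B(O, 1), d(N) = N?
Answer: 3566934141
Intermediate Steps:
M(j) = 16 - 8*j
B(l, P) = 16 + 40*P*l (B(l, P) = 16 - 8*((-5*l)*P + 0) = 16 - 8*(-5*P*l + 0) = 16 - (-40)*P*l = 16 + 40*P*l)
W(O) = 14 + 40*O (W(O) = -2 + (16 + 40*1*O) = -2 + (16 + 40*O) = 14 + 40*O)
(33244 + 23103)*(W(-9)*(D - 83) + u(8)) = (33244 + 23103)*((14 + 40*(-9))*(-100 - 83) - 15) = 56347*((14 - 360)*(-183) - 15) = 56347*(-346*(-183) - 15) = 56347*(63318 - 15) = 56347*63303 = 3566934141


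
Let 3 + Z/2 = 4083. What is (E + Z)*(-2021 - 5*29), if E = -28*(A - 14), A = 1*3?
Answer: -18341688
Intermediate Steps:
Z = 8160 (Z = -6 + 2*4083 = -6 + 8166 = 8160)
A = 3
E = 308 (E = -28*(3 - 14) = -28*(-11) = 308)
(E + Z)*(-2021 - 5*29) = (308 + 8160)*(-2021 - 5*29) = 8468*(-2021 - 145) = 8468*(-2166) = -18341688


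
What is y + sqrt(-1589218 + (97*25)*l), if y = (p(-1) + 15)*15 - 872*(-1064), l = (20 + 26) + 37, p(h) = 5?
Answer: 928108 + I*sqrt(1387943) ≈ 9.2811e+5 + 1178.1*I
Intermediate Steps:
l = 83 (l = 46 + 37 = 83)
y = 928108 (y = (5 + 15)*15 - 872*(-1064) = 20*15 + 927808 = 300 + 927808 = 928108)
y + sqrt(-1589218 + (97*25)*l) = 928108 + sqrt(-1589218 + (97*25)*83) = 928108 + sqrt(-1589218 + 2425*83) = 928108 + sqrt(-1589218 + 201275) = 928108 + sqrt(-1387943) = 928108 + I*sqrt(1387943)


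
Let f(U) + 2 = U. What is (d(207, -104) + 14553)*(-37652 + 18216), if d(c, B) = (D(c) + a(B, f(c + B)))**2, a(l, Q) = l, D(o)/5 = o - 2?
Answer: -16769264184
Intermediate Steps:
f(U) = -2 + U
D(o) = -10 + 5*o (D(o) = 5*(o - 2) = 5*(-2 + o) = -10 + 5*o)
d(c, B) = (-10 + B + 5*c)**2 (d(c, B) = ((-10 + 5*c) + B)**2 = (-10 + B + 5*c)**2)
(d(207, -104) + 14553)*(-37652 + 18216) = ((-10 - 104 + 5*207)**2 + 14553)*(-37652 + 18216) = ((-10 - 104 + 1035)**2 + 14553)*(-19436) = (921**2 + 14553)*(-19436) = (848241 + 14553)*(-19436) = 862794*(-19436) = -16769264184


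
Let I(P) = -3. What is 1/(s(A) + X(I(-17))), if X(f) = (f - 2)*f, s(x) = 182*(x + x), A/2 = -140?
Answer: -1/101905 ≈ -9.8131e-6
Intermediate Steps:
A = -280 (A = 2*(-140) = -280)
s(x) = 364*x (s(x) = 182*(2*x) = 364*x)
X(f) = f*(-2 + f) (X(f) = (-2 + f)*f = f*(-2 + f))
1/(s(A) + X(I(-17))) = 1/(364*(-280) - 3*(-2 - 3)) = 1/(-101920 - 3*(-5)) = 1/(-101920 + 15) = 1/(-101905) = -1/101905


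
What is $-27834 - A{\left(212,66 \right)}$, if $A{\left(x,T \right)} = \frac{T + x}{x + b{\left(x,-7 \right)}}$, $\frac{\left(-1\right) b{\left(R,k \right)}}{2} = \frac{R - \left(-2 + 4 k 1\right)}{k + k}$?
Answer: $- \frac{24021715}{863} \approx -27835.0$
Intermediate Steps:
$b{\left(R,k \right)} = - \frac{2 + R - 4 k}{k}$ ($b{\left(R,k \right)} = - 2 \frac{R - \left(-2 + 4 k 1\right)}{k + k} = - 2 \frac{R - \left(-2 + 4 k\right)}{2 k} = - 2 \left(R - \left(-2 + 4 k\right)\right) \frac{1}{2 k} = - 2 \left(2 + R - 4 k\right) \frac{1}{2 k} = - 2 \frac{2 + R - 4 k}{2 k} = - \frac{2 + R - 4 k}{k}$)
$A{\left(x,T \right)} = \frac{T + x}{\frac{30}{7} + \frac{8 x}{7}}$ ($A{\left(x,T \right)} = \frac{T + x}{x + \frac{-2 - x + 4 \left(-7\right)}{-7}} = \frac{T + x}{x - \frac{-2 - x - 28}{7}} = \frac{T + x}{x - \frac{-30 - x}{7}} = \frac{T + x}{x + \left(\frac{30}{7} + \frac{x}{7}\right)} = \frac{T + x}{\frac{30}{7} + \frac{8 x}{7}}$)
$-27834 - A{\left(212,66 \right)} = -27834 - \frac{7 \left(66 + 212\right)}{2 \left(15 + 4 \cdot 212\right)} = -27834 - \frac{7}{2} \frac{1}{15 + 848} \cdot 278 = -27834 - \frac{7}{2} \cdot \frac{1}{863} \cdot 278 = -27834 - \frac{973}{863} = - \frac{24021715}{863}$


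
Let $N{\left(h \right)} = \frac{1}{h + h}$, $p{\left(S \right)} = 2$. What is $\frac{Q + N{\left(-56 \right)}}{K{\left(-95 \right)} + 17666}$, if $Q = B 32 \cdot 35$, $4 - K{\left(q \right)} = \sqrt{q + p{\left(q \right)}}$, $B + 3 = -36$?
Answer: $- \frac{464755295}{188008856} - \frac{4892161 i \sqrt{93}}{34969647216} \approx -2.472 - 0.0013491 i$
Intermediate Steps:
$B = -39$ ($B = -3 - 36 = -39$)
$N{\left(h \right)} = \frac{1}{2 h}$
$K{\left(q \right)} = 4 - \sqrt{2 + q}$ ($K{\left(q \right)} = 4 - \sqrt{q + 2} = 4 - \sqrt{2 + q}$)
$Q = -43680$ ($Q = \left(-39\right) 32 \cdot 35 = \left(-1248\right) 35 = -43680$)
$\frac{Q + N{\left(-56 \right)}}{K{\left(-95 \right)} + 17666} = \frac{-43680 + \frac{1}{2 \left(-56\right)}}{\left(4 - \sqrt{2 - 95}\right) + 17666} = \frac{-43680 + \frac{1}{2} \left(- \frac{1}{56}\right)}{\left(4 - \sqrt{-93}\right) + 17666} = \frac{-43680 - \frac{1}{112}}{\left(4 - i \sqrt{93}\right) + 17666} = - \frac{4892161}{112 \left(\left(4 - i \sqrt{93}\right) + 17666\right)} = - \frac{4892161}{112 \left(17670 - i \sqrt{93}\right)}$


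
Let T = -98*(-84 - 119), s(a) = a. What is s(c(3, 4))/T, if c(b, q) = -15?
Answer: -15/19894 ≈ -0.00075400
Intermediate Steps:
T = 19894 (T = -98*(-203) = 19894)
s(c(3, 4))/T = -15/19894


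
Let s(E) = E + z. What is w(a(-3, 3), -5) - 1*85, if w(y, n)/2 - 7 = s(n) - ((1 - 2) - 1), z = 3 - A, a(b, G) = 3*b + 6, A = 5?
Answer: -81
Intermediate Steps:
a(b, G) = 6 + 3*b
z = -2 (z = 3 - 1*5 = 3 - 5 = -2)
s(E) = -2 + E (s(E) = E - 2 = -2 + E)
w(y, n) = 14 + 2*n (w(y, n) = 14 + 2*((-2 + n) - ((1 - 2) - 1)) = 14 + 2*((-2 + n) - (-1 - 1)) = 14 + 2*((-2 + n) - 1*(-2)) = 14 + 2*((-2 + n) + 2) = 14 + 2*n)
w(a(-3, 3), -5) - 1*85 = (14 + 2*(-5)) - 1*85 = (14 - 10) - 85 = 4 - 85 = -81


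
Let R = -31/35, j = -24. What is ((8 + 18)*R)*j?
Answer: 19344/35 ≈ 552.69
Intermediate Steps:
R = -31/35 (R = -31*1/35 = -31/35 ≈ -0.88571)
((8 + 18)*R)*j = ((8 + 18)*(-31/35))*(-24) = (26*(-31/35))*(-24) = -806/35*(-24) = 19344/35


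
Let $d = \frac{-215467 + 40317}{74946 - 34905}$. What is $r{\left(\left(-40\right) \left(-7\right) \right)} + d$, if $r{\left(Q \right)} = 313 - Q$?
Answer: $\frac{1146203}{40041} \approx 28.626$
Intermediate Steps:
$d = - \frac{175150}{40041} \approx -4.3743$
$r{\left(\left(-40\right) \left(-7\right) \right)} + d = \left(313 - \left(-40\right) \left(-7\right)\right) - \frac{175150}{40041} = \left(313 - 280\right) - \frac{175150}{40041} = 33 - \frac{175150}{40041} = \frac{1146203}{40041}$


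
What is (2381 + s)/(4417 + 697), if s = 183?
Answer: 1282/2557 ≈ 0.50137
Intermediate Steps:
(2381 + s)/(4417 + 697) = (2381 + 183)/(4417 + 697) = 2564/5114 = 2564*(1/5114) = 1282/2557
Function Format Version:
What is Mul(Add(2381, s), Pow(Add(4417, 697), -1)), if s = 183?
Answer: Rational(1282, 2557) ≈ 0.50137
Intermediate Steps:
Mul(Add(2381, s), Pow(Add(4417, 697), -1)) = Mul(Add(2381, 183), Pow(Add(4417, 697), -1)) = Mul(2564, Pow(5114, -1)) = Mul(2564, Rational(1, 5114)) = Rational(1282, 2557)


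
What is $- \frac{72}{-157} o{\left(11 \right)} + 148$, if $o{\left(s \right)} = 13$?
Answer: $\frac{24172}{157} \approx 153.96$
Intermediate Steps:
$- \frac{72}{-157} o{\left(11 \right)} + 148 = - \frac{72}{-157} \cdot 13 + 148 = \left(-72\right) \left(- \frac{1}{157}\right) 13 + 148 = \frac{72}{157} \cdot 13 + 148 = \frac{936}{157} + 148 = \frac{24172}{157}$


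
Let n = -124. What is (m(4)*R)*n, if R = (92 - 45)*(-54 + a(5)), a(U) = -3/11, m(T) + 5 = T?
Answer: -3479316/11 ≈ -3.1630e+5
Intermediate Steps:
m(T) = -5 + T
a(U) = -3/11 (a(U) = -3*1/11 = -3/11)
R = -28059/11 (R = (92 - 45)*(-54 - 3/11) = 47*(-597/11) = -28059/11 ≈ -2550.8)
(m(4)*R)*n = ((-5 + 4)*(-28059/11))*(-124) = -1*(-28059/11)*(-124) = (28059/11)*(-124) = -3479316/11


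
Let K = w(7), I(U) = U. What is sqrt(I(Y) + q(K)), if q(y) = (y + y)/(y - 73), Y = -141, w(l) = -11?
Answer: I*sqrt(248262)/42 ≈ 11.863*I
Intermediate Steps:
K = -11
q(y) = 2*y/(-73 + y) (q(y) = (2*y)/(-73 + y) = 2*y/(-73 + y))
sqrt(I(Y) + q(K)) = sqrt(-141 + 2*(-11)/(-73 - 11)) = sqrt(-141 + 2*(-11)/(-84)) = sqrt(-141 + 2*(-11)*(-1/84)) = sqrt(-141 + 11/42) = sqrt(-5911/42) = I*sqrt(248262)/42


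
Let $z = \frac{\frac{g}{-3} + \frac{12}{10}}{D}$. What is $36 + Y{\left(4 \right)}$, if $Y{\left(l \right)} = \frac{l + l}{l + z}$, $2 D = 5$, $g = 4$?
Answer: $\frac{1407}{37} \approx 38.027$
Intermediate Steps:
$D = \frac{5}{2}$ ($D = \frac{1}{2} \cdot 5 = \frac{5}{2} \approx 2.5$)
$z = - \frac{4}{75}$ ($z = \frac{\frac{4}{-3} + \frac{12}{10}}{\frac{5}{2}} = \left(4 \left(- \frac{1}{3}\right) + 12 \cdot \frac{1}{10}\right) \frac{2}{5} = \left(- \frac{4}{3} + \frac{6}{5}\right) \frac{2}{5} = \left(- \frac{2}{15}\right) \frac{2}{5} = - \frac{4}{75} \approx -0.053333$)
$Y{\left(l \right)} = \frac{2 l}{- \frac{4}{75} + l}$ ($Y{\left(l \right)} = \frac{l + l}{l - \frac{4}{75}} = \frac{2 l}{- \frac{4}{75} + l}$)
$36 + Y{\left(4 \right)} = 36 + 150 \cdot 4 \frac{1}{-4 + 75 \cdot 4} = 36 + 150 \cdot 4 \frac{1}{-4 + 300} = 36 + 150 \cdot 4 \cdot \frac{1}{296} = 36 + \frac{75}{37} = \frac{1407}{37}$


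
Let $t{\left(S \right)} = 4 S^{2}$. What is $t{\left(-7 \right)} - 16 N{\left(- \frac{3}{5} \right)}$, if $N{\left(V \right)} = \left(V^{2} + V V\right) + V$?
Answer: $\frac{4852}{25} \approx 194.08$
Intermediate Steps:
$N{\left(V \right)} = V + 2 V^{2}$ ($N{\left(V \right)} = \left(V^{2} + V^{2}\right) + V = 2 V^{2} + V = V + 2 V^{2}$)
$t{\left(-7 \right)} - 16 N{\left(- \frac{3}{5} \right)} = 4 \left(-7\right)^{2} - 16 - \frac{3}{5} \left(1 + 2 \left(- \frac{3}{5}\right)\right) = 4 \cdot 49 - 16 \left(-3\right) \frac{1}{5} \left(1 + 2 \left(\left(-3\right) \frac{1}{5}\right)\right) = 196 - 16 \left(- \frac{3 \left(1 + 2 \left(- \frac{3}{5}\right)\right)}{5}\right) = 196 - 16 \left(- \frac{3 \left(1 - \frac{6}{5}\right)}{5}\right) = 196 - 16 \left(\left(- \frac{3}{5}\right) \left(- \frac{1}{5}\right)\right) = 196 - \frac{48}{25} = \frac{4852}{25}$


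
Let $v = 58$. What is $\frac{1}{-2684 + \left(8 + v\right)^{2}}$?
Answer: $\frac{1}{1672} \approx 0.00059809$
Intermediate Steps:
$\frac{1}{-2684 + \left(8 + v\right)^{2}} = \frac{1}{-2684 + \left(8 + 58\right)^{2}} = \frac{1}{-2684 + 66^{2}} = \frac{1}{-2684 + 4356} = \frac{1}{1672}$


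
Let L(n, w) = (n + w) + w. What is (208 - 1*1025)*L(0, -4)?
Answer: 6536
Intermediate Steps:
L(n, w) = n + 2*w
(208 - 1*1025)*L(0, -4) = (208 - 1*1025)*(0 + 2*(-4)) = (208 - 1025)*(0 - 8) = -817*(-8) = 6536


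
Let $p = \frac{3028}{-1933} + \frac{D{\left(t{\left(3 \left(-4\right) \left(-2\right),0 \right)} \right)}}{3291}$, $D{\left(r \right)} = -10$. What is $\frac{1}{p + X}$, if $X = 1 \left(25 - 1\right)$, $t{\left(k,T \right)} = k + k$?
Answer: $\frac{6361503}{142691594} \approx 0.044582$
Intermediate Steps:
$t{\left(k,T \right)} = 2 k$
$p = - \frac{9984478}{6361503}$ ($p = \frac{3028}{-1933} - \frac{10}{3291} = 3028 \left(- \frac{1}{1933}\right) - \frac{10}{3291} = - \frac{3028}{1933} - \frac{10}{3291} = - \frac{9984478}{6361503} \approx -1.5695$)
$X = 24$ ($X = 1 \cdot 24 = 24$)
$\frac{1}{p + X} = \frac{1}{- \frac{9984478}{6361503} + 24} = \frac{1}{\frac{142691594}{6361503}} = \frac{6361503}{142691594}$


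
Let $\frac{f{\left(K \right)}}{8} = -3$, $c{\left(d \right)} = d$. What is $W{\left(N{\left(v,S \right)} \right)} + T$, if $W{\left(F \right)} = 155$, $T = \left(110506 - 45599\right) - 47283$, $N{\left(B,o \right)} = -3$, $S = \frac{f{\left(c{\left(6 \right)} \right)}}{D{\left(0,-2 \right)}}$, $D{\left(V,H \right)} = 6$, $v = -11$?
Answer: $17779$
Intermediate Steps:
$f{\left(K \right)} = -24$ ($f{\left(K \right)} = 8 \left(-3\right) = -24$)
$S = -4$ ($S = - \frac{24}{6} = \left(-24\right) \frac{1}{6} = -4$)
$T = 17624$ ($T = 64907 - 47283 = 17624$)
$W{\left(N{\left(v,S \right)} \right)} + T = 155 + 17624 = 17779$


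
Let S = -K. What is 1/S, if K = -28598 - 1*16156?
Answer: 1/44754 ≈ 2.2344e-5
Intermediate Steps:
K = -44754 (K = -28598 - 16156 = -44754)
S = 44754 (S = -1*(-44754) = 44754)
1/S = 1/44754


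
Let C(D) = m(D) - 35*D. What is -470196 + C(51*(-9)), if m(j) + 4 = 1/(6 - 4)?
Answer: -908269/2 ≈ -4.5413e+5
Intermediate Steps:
m(j) = -7/2 (m(j) = -4 + 1/(6 - 4) = -4 + 1/2 = -4 + ½ = -7/2)
C(D) = -7/2 - 35*D
-470196 + C(51*(-9)) = -470196 + (-7/2 - 1785*(-9)) = -470196 + (-7/2 - 35*(-459)) = -470196 + (-7/2 + 16065) = -470196 + 32123/2 = -908269/2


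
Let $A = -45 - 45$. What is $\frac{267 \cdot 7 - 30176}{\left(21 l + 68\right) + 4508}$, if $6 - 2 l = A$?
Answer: $- \frac{28307}{5584} \approx -5.0693$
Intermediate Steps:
$A = -90$
$l = 48$ ($l = 3 - -45 = 3 + 45 = 48$)
$\frac{267 \cdot 7 - 30176}{\left(21 l + 68\right) + 4508} = \frac{267 \cdot 7 - 30176}{\left(21 \cdot 48 + 68\right) + 4508} = \frac{1869 - 30176}{\left(1008 + 68\right) + 4508} = - \frac{28307}{1076 + 4508} = - \frac{28307}{5584}$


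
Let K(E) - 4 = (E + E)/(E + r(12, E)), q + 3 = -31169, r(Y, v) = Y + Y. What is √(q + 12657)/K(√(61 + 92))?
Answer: -92*I*√595/103 + 1771*I*√35/206 ≈ 29.073*I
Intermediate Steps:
r(Y, v) = 2*Y
q = -31172 (q = -3 - 31169 = -31172)
K(E) = 4 + 2*E/(24 + E) (K(E) = 4 + (E + E)/(E + 2*12) = 4 + (2*E)/(E + 24) = 4 + (2*E)/(24 + E) = 4 + 2*E/(24 + E))
√(q + 12657)/K(√(61 + 92)) = √(-31172 + 12657)/((6*(16 + √(61 + 92))/(24 + √(61 + 92)))) = √(-18515)/((6*(16 + √153)/(24 + √153))) = (23*I*√35)/((6*(16 + 3*√17)/(24 + 3*√17))) = (23*I*√35)*((24 + 3*√17)/(6*(16 + 3*√17))) = 23*I*√35*(24 + 3*√17)/(6*(16 + 3*√17))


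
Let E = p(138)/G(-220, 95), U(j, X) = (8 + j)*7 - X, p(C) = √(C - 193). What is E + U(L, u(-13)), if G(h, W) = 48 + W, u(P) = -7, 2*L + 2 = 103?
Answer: 833/2 + I*√55/143 ≈ 416.5 + 0.051862*I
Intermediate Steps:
L = 101/2 (L = -1 + (½)*103 = -1 + 103/2 = 101/2 ≈ 50.500)
p(C) = √(-193 + C)
U(j, X) = 56 - X + 7*j (U(j, X) = (56 + 7*j) - X = 56 - X + 7*j)
E = I*√55/143 (E = √(-193 + 138)/(48 + 95) = √(-55)/143 = (I*√55)*(1/143) = I*√55/143 ≈ 0.051862*I)
E + U(L, u(-13)) = I*√55/143 + (56 - 1*(-7) + 7*(101/2)) = I*√55/143 + (56 + 7 + 707/2) = I*√55/143 + 833/2 = 833/2 + I*√55/143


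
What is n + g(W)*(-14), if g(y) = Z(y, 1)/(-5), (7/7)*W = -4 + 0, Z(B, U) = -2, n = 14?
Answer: 42/5 ≈ 8.4000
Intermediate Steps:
W = -4 (W = -4 + 0 = -4)
g(y) = ⅖ (g(y) = -2/(-5) = -2*(-⅕) = ⅖)
n + g(W)*(-14) = 14 + (⅖)*(-14) = 14 - 28/5 = 42/5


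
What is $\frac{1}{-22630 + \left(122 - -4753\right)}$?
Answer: $- \frac{1}{17755} \approx -5.6322 \cdot 10^{-5}$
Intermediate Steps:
$\frac{1}{-22630 + \left(122 - -4753\right)} = \frac{1}{-22630 + \left(122 + 4753\right)} = \frac{1}{-22630 + 4875} = \frac{1}{-17755} = - \frac{1}{17755}$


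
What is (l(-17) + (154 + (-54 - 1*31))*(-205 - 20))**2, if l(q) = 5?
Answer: 240870400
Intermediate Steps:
(l(-17) + (154 + (-54 - 1*31))*(-205 - 20))**2 = (5 + (154 + (-54 - 1*31))*(-205 - 20))**2 = (5 + (154 + (-54 - 31))*(-225))**2 = (5 + (154 - 85)*(-225))**2 = (5 + 69*(-225))**2 = (5 - 15525)**2 = (-15520)**2 = 240870400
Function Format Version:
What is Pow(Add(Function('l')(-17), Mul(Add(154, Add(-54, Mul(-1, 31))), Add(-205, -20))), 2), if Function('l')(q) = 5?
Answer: 240870400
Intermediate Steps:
Pow(Add(Function('l')(-17), Mul(Add(154, Add(-54, Mul(-1, 31))), Add(-205, -20))), 2) = Pow(Add(5, Mul(Add(154, Add(-54, Mul(-1, 31))), Add(-205, -20))), 2) = Pow(Add(5, Mul(Add(154, Add(-54, -31)), -225)), 2) = Pow(Add(5, Mul(Add(154, -85), -225)), 2) = Pow(Add(5, Mul(69, -225)), 2) = Pow(Add(5, -15525), 2) = Pow(-15520, 2) = 240870400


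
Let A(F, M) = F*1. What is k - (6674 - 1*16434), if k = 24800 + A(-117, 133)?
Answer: 34443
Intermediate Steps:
A(F, M) = F
k = 24683 (k = 24800 - 117 = 24683)
k - (6674 - 1*16434) = 24683 - (6674 - 1*16434) = 24683 - (6674 - 16434) = 24683 - 1*(-9760) = 24683 + 9760 = 34443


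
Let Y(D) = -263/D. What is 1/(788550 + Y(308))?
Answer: 308/242873137 ≈ 1.2682e-6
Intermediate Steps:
1/(788550 + Y(308)) = 1/(788550 - 263/308) = 1/(242873137/308) = 308/242873137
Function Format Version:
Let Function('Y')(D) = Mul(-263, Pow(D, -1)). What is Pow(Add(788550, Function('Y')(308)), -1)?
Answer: Rational(308, 242873137) ≈ 1.2682e-6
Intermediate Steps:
Pow(Add(788550, Function('Y')(308)), -1) = Pow(Add(788550, Mul(-263, Pow(308, -1))), -1) = Pow(Add(788550, Mul(-263, Rational(1, 308))), -1) = Pow(Add(788550, Rational(-263, 308)), -1) = Pow(Rational(242873137, 308), -1) = Rational(308, 242873137)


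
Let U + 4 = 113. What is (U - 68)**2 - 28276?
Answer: -26595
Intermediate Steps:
U = 109 (U = -4 + 113 = 109)
(U - 68)**2 - 28276 = (109 - 68)**2 - 28276 = 41**2 - 28276 = 1681 - 28276 = -26595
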